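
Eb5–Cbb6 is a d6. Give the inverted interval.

augmented 3rd

The rule of nine gives the new number: 9 − 6 = 3, so a sixth becomes a third.
The quality also flips — diminished becomes augmented — giving an augmented third.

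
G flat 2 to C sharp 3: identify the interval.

G to C spans four letter names (G-A-B-C) — that makes it a fourth of some quality.
Gb2 to C#3 spans 7 semitones — two semitones wider than the perfect fourth (5) — giving a doubly augmented fourth.

doubly augmented 4th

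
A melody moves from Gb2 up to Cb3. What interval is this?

G to C spans four letter names (G-A-B-C), so the interval is some kind of fourth.
The perfect fourth spans 5 semitones, and Gb2 to Cb3 is exactly 5 semitones — so this is a perfect fourth.

perfect fourth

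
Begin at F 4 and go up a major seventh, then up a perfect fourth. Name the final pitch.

Up a major seventh from F4: E5 (11 semitones up).
Up a perfect fourth from E5: A5 (5 semitones up).

A 5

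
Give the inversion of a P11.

First reduce the compound perfect eleventh to its simple form, a perfect fourth.
Inverted interval numbers add to nine, so a fourth pairs with a fifth (4 + 5 = 9).
And perfect stays perfect under inversion, so we get a perfect fifth.

perfect fifth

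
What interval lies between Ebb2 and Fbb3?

E to F spans two letter names (E-F), plus an octave: a ninth.
Ebb2 to Fbb3 is 13 semitones, a half step short of the major ninth (14), so this is minor.
(Equivalently, a compound minor second: a minor second plus an octave.)

minor 9th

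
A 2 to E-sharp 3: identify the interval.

augmented fifth

A to E spans five letter names (A-B-C-D-E), so the interval is some kind of fifth.
A2 to E#3 spans 8 semitones — one semitone wider than the perfect fifth (7) — giving an augmented fifth.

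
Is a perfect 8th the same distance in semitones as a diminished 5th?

A perfect octave spans 12 semitones; a diminished fifth spans 6 semitones. They differ by 6.

No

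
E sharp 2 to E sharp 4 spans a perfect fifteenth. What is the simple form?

Each octave removed subtracts seven from the number: 15 − 7 = 8.
Quality carries through unchanged, so the simple form is a perfect octave.

P8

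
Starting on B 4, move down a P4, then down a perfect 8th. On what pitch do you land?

Down a perfect fourth from B4: F#4 (5 semitones down).
F#4 down a perfect octave → F#3 (12 semitones).

F sharp 3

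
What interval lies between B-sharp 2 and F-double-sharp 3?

perfect fifth

B to F spans five letter names (B-C-D-E-F): a fifth.
The perfect fifth spans 7 semitones, and B#2 to F##3 is exactly 7 semitones — so this is a perfect fifth.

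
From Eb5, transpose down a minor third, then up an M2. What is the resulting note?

D5

A minor third down from Eb5 is C5.
C5 up a major second → D5 (2 semitones).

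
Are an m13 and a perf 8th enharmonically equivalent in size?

A minor thirteenth spans 20 semitones; a perfect octave spans 12 semitones. They differ by 8.

No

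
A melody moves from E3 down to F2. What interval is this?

major seventh

Descending from E3 to F2 is the same interval as ascending F2 to E3.
F to E spans seven letter names (F-G-A-B-C-D-E), so the interval is some kind of seventh.
Counting semitones, F2→E3 is 11, which is the major seventh.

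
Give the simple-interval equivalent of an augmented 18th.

A4

Subtracting seven from the interval number removes an octave: 18 − 14 = 4.
Quality carries through unchanged, so the simple form is an augmented fourth.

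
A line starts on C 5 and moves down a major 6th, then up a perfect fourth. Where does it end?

A major sixth down from C5 is Eb4.
A perfect fourth up from Eb4 is Ab4.

A flat 4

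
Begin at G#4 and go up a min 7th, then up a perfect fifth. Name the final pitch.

C#6

Up a minor seventh from G#4: F#5 (10 semitones up).
F#5 up a perfect fifth → C#6 (7 semitones).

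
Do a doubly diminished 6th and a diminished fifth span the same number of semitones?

A doubly diminished sixth spans 6 semitones, and a diminished fifth also spans 6 semitones — they're enharmonic.

Yes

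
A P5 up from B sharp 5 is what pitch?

Counting five letter names up from B lands on F.
A perfect fifth spans 7 semitones, so from B#5 the target pitch is F##6.

F double-sharp 6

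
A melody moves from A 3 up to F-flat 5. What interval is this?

diminished thirteenth

A to F spans six letter names (A-B-C-D-E-F), plus an octave: a thirteenth.
The major thirteenth is 21 semitones; here we have 19, two semitones narrower: diminished.
(Equivalently, a compound diminished sixth: a diminished sixth plus an octave.)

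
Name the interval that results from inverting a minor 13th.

major third

First reduce the compound minor thirteenth to its simple form, a minor sixth.
Inverted interval numbers add to nine, so a sixth pairs with a third (6 + 3 = 9).
Quality inverts too: minor becomes major. That makes the inversion a major third.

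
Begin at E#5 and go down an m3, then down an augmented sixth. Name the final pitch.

Down a minor third from E#5: C##5 (3 semitones down).
An augmented sixth down from C##5 is E4.

E4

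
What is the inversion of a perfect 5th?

perfect 4th

Inverted interval numbers add to nine, so a fifth pairs with a fourth (5 + 4 = 9).
The quality also flips — perfect stays perfect — giving a perfect fourth.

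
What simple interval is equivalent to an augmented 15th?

Subtracting seven from the interval number removes an octave: 15 − 7 = 8.
That makes an augmented fifteenth a compound augmented octave — an octave plus an augmented octave.

A8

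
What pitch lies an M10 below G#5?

E4

Counting three letter names plus an octave down from G lands on E.
A major tenth is 16 semitones; 16 semitones down from G#5 gives E4.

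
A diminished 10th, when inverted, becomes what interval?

augmented 6th

First reduce the compound diminished tenth to its simple form, a diminished third.
The rule of nine gives the new number: 9 − 3 = 6, so a third becomes a sixth.
The quality also flips — diminished becomes augmented — giving an augmented sixth.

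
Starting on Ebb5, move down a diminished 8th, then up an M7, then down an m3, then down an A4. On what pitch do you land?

F4

Down a diminished octave from Ebb5: Eb4 (11 semitones down).
Eb4 up a major seventh → D5 (11 semitones).
Down a minor third from D5: B4 (3 semitones down).
B4 down an augmented fourth → F4 (6 semitones).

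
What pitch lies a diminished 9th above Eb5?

Fbb6

Counting two letter names plus an octave up from E lands on F.
Moving 12 semitones up from Eb5 (the size of a diminished ninth) reaches Fbb6.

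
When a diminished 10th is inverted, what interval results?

augmented 6th

First reduce the compound diminished tenth to its simple form, a diminished third.
Inverted interval numbers add to nine, so a third pairs with a sixth (3 + 6 = 9).
The quality also flips — diminished becomes augmented — giving an augmented sixth.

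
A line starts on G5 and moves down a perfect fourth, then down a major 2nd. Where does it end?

C5

Down a perfect fourth from G5: D5 (5 semitones down).
A major second down from D5 is C5.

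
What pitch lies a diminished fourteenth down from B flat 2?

C sharp 1

Counting seven letter names plus an octave down from B lands on C.
Moving 21 semitones down from Bb2 (the size of a diminished fourteenth) reaches C#1.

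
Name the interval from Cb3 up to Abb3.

C to A spans six letter names (C-D-E-F-G-A): a sixth.
At 8 semitones, Cb3→Abb3 falls one short of a major sixth: minor.

m6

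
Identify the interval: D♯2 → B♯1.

m3

Descending from D#2 to B#1 is the same interval as ascending B#1 to D#2.
B to D spans three letter names (B-C-D): a third.
B#1 to D#2 is 3 semitones, a half step short of the major third (4), so this is minor.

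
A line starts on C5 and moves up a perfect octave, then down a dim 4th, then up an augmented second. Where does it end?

A perfect octave up from C5 is C6.
C6 down a diminished fourth → G#5 (4 semitones).
An augmented second up from G#5 is A##5.

A##5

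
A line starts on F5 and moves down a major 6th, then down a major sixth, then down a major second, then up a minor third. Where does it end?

Dbb4

F5 down a major sixth → Ab4 (9 semitones).
Down a major sixth from Ab4: Cb4 (9 semitones down).
Down a major second from Cb4: Bbb3 (2 semitones down).
A minor third up from Bbb3 is Dbb4.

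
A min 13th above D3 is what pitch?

Bb4

Six letters up from D (plus an octave) reaches B.
A minor thirteenth is 20 semitones; 20 semitones up from D3 gives Bb4.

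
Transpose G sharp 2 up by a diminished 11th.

C 4

Four letters up from G (plus an octave) reaches C.
A diminished eleventh is 16 semitones; 16 semitones up from G#2 gives C4.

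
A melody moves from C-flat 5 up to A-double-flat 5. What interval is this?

C to A spans six letter names (C-D-E-F-G-A): a sixth.
Cb5 to Abb5 is 8 semitones, a half step short of the major sixth (9), so this is minor.

minor 6th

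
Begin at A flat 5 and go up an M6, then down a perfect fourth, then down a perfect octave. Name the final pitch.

C 5

Up a major sixth from Ab5: F6 (9 semitones up).
Down a perfect fourth from F6: C6 (5 semitones down).
A perfect octave down from C6 is C5.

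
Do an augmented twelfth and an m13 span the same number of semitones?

Yes

An augmented twelfth = 20 semitones = a minor thirteenth; enharmonically equal.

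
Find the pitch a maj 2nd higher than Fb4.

Counting two letter names up from F lands on G.
A major second is 2 semitones; 2 semitones up from Fb4 gives Gb4.

Gb4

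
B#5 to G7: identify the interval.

d13

B to G spans six letter names (B-C-D-E-F-G), plus an octave: a thirteenth.
A major thirteenth would be 21 semitones; B#5 to G7 is 19, two semitones narrower, so the interval is diminished.
(Equivalently, a compound diminished sixth: a diminished sixth plus an octave.)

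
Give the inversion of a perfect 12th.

First reduce the compound perfect twelfth to its simple form, a perfect fifth.
Interval numbers invert to sum to nine: 5 + 4 = 9, so a fifth inverts to a fourth.
And perfect stays perfect under inversion, so we get a perfect fourth.

perfect 4th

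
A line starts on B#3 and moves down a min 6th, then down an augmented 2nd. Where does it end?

C#3

A minor sixth down from B#3 is D##3.
An augmented second down from D##3 is C#3.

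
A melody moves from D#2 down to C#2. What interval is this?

major second

Descending from D#2 to C#2 is the same interval as ascending C#2 to D#2.
C to D spans two letter names (C-D) — that makes it a second of some quality.
The major second spans 2 semitones, and C#2 to D#2 is exactly 2 semitones — so this is a major second.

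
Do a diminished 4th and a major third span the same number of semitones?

Yes

A diminished fourth spans 4 semitones, and a major third also spans 4 semitones — they're enharmonic.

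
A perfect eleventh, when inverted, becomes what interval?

First reduce the compound perfect eleventh to its simple form, a perfect fourth.
Interval numbers invert to sum to nine: 4 + 5 = 9, so a fourth inverts to a fifth.
And perfect stays perfect under inversion, so we get a perfect fifth.

P5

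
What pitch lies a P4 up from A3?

Counting four letter names up from A lands on D.
Moving 5 semitones up from A3 (the size of a perfect fourth) reaches D4.

D4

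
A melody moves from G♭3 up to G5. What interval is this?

G to G is the same letter name, plus 2 octaves, so the interval is some kind of fifteenth.
Gb3 to G5 spans 25 semitones — one semitone wider than the perfect fifteenth (24) — giving an augmented fifteenth.
(Equivalently, a compound augmented octave: an augmented octave plus an octave.)

augmented 15th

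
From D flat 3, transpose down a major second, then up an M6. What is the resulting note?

A flat 3

Down a major second from Db3: Cb3 (2 semitones down).
A major sixth up from Cb3 is Ab3.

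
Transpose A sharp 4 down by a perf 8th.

The letter stays A (same as the start), shifted an octave down.
A perfect octave spans 12 semitones, so from A#4 the target pitch is A#3.

A sharp 3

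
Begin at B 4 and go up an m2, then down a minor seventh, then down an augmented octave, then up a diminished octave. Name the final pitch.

Up a minor second from B4: C5 (1 semitone up).
C5 down a minor seventh → D4 (10 semitones).
An augmented octave down from D4 is Db3.
A diminished octave up from Db3 is Dbb4.

D double-flat 4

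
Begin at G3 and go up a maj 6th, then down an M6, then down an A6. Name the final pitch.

Bbb2

G3 up a major sixth → E4 (9 semitones).
E4 down a major sixth → G3 (9 semitones).
Down an augmented sixth from G3: Bbb2 (10 semitones down).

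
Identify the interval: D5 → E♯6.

D to E spans two letter names (D-E), plus an octave: a ninth.
D5 to E#6 spans 15 semitones — one semitone wider than the major ninth (14) — giving an augmented ninth.
(Equivalently, a compound augmented second: an augmented second plus an octave.)

augmented ninth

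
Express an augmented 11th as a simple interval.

A4

Each octave removed subtracts seven from the number: 11 − 7 = 4.
Quality carries through unchanged, so the simple form is an augmented fourth.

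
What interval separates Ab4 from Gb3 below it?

major ninth

Descending from Ab4 to Gb3 is the same interval as ascending Gb3 to Ab4.
G to A spans two letter names (G-A), plus an octave — that makes it a ninth of some quality.
The major ninth spans 14 semitones, and Gb3 to Ab4 is exactly 14 semitones — so this is a major ninth.
(Equivalently, a compound major second: a major second plus an octave.)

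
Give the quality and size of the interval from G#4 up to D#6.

perfect twelfth

G to D spans five letter names (G-A-B-C-D), plus an octave: a twelfth.
G#4 to D#6 is 19 semitones, matching the perfect twelfth exactly, so the quality is perfect.
(Equivalently, a compound perfect fifth: a perfect fifth plus an octave.)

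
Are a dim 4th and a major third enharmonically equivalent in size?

Yes

Both span 4 semitones: a diminished fourth and a major third are the same chromatic distance.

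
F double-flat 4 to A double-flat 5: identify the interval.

major tenth

F to A spans three letter names (F-G-A), plus an octave — that makes it a tenth of some quality.
The major tenth spans 16 semitones, and Fbb4 to Abb5 is exactly 16 semitones — so this is a major tenth.
(Equivalently, a compound major third: a major third plus an octave.)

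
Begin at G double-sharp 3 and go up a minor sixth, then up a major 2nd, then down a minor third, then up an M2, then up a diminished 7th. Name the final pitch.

D sharp 5

G##3 up a minor sixth → E#4 (8 semitones).
E#4 up a major second → F##4 (2 semitones).
A minor third down from F##4 is D##4.
D##4 up a major second → E##4 (2 semitones).
E##4 up a diminished seventh → D#5 (9 semitones).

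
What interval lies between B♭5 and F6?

perfect 5th

B to F spans five letter names (B-C-D-E-F): a fifth.
Counting semitones, Bb5→F6 is 7, which is the perfect fifth.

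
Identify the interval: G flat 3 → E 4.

G to E spans six letter names (G-A-B-C-D-E): a sixth.
Gb3 to E4 spans 10 semitones — one semitone wider than the major sixth (9) — giving an augmented sixth.

A6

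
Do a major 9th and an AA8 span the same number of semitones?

Yes

A major ninth = 14 semitones = a doubly augmented octave; enharmonically equal.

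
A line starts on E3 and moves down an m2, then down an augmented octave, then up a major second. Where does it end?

E2

E3 down a minor second → D#3 (1 semitone).
Down an augmented octave from D#3: D2 (13 semitones down).
A major second up from D2 is E2.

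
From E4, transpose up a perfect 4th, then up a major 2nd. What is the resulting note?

E4 up a perfect fourth → A4 (5 semitones).
A major second up from A4 is B4.

B4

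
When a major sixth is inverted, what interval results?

Inverted interval numbers add to nine, so a sixth pairs with a third (6 + 3 = 9).
The quality also flips — major becomes minor — giving a minor third.

minor 3rd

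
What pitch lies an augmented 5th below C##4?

F#3

Counting five letter names down from C lands on F.
An augmented fifth is 8 semitones; 8 semitones down from C##4 gives F#3.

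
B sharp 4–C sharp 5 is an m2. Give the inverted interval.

Interval numbers invert to sum to nine: 2 + 7 = 9, so a second inverts to a seventh.
The quality also flips — minor becomes major — giving a major seventh.

major 7th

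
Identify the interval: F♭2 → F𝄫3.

F to F is the same letter name, plus an octave, so the interval is some kind of octave.
The perfect octave is 12 semitones; here we have 11, one semitone narrower: diminished.

diminished octave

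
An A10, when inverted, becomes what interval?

First reduce the compound augmented tenth to its simple form, an augmented third.
The rule of nine gives the new number: 9 − 3 = 6, so a third becomes a sixth.
The quality also flips — augmented becomes diminished — giving a diminished sixth.

d6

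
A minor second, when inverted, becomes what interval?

Inverted interval numbers add to nine, so a second pairs with a seventh (2 + 7 = 9).
The quality also flips — minor becomes major — giving a major seventh.

major seventh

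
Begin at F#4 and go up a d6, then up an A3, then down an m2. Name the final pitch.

E#5

Up a diminished sixth from F#4: Db5 (7 semitones up).
An augmented third up from Db5 is F#5.
F#5 down a minor second → E#5 (1 semitone).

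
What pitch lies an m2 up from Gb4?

Abb4

Counting two letter names up from G lands on A.
A minor second spans 1 semitone, so from Gb4 the target pitch is Abb4.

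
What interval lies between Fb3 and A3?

A3

F to A spans three letter names (F-G-A), so the interval is some kind of third.
The major third is 4 semitones; here we have 5, one semitone wider: augmented.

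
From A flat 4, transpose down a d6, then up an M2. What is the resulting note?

Down a diminished sixth from Ab4: C#4 (7 semitones down).
Up a major second from C#4: D#4 (2 semitones up).

D sharp 4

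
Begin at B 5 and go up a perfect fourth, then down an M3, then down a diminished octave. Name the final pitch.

A perfect fourth up from B5 is E6.
A major third down from E6 is C6.
Down a diminished octave from C6: C#5 (11 semitones down).

C sharp 5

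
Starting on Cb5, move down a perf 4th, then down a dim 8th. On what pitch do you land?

Cb5 down a perfect fourth → Gb4 (5 semitones).
Down a diminished octave from Gb4: G3 (11 semitones down).

G3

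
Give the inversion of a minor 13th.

First reduce the compound minor thirteenth to its simple form, a minor sixth.
Inverted interval numbers add to nine, so a sixth pairs with a third (6 + 3 = 9).
And minor becomes major under inversion, so we get a major third.

major 3rd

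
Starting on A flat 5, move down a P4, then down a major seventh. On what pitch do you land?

A perfect fourth down from Ab5 is Eb5.
Down a major seventh from Eb5: Fb4 (11 semitones down).

F flat 4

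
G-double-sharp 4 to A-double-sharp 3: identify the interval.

minor 7th

Descending from G##4 to A##3 is the same interval as ascending A##3 to G##4.
A to G spans seven letter names (A-B-C-D-E-F-G), so the interval is some kind of seventh.
At 10 semitones, A##3→G##4 falls one short of a major seventh: minor.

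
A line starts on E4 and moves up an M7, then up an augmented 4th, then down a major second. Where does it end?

F##5

A major seventh up from E4 is D#5.
Up an augmented fourth from D#5: G##5 (6 semitones up).
A major second down from G##5 is F##5.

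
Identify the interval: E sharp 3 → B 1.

Descending from E#3 to B1 is the same interval as ascending B1 to E#3.
B to E spans four letter names (B-C-D-E), plus an octave: an eleventh.
The perfect eleventh is 17 semitones; here we have 18, one semitone wider: augmented.
(Equivalently, a compound augmented fourth: an augmented fourth plus an octave.)

augmented 11th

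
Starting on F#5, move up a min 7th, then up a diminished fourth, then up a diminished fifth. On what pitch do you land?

Ebb7

Up a minor seventh from F#5: E6 (10 semitones up).
E6 up a diminished fourth → Ab6 (4 semitones).
A diminished fifth up from Ab6 is Ebb7.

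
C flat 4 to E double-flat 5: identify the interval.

minor tenth

C to E spans three letter names (C-D-E), plus an octave, so the interval is some kind of tenth.
A major tenth would be 16 semitones, but Cb4 to Ebb5 is 15 — one semitone narrower, making it a minor tenth.
(Equivalently, a compound minor third: a minor third plus an octave.)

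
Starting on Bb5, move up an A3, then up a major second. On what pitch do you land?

E#6

Bb5 up an augmented third → D#6 (5 semitones).
D#6 up a major second → E#6 (2 semitones).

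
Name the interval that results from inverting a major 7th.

Inverted interval numbers add to nine, so a seventh pairs with a second (7 + 2 = 9).
And major becomes minor under inversion, so we get a minor second.

minor 2nd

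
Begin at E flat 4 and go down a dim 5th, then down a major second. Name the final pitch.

Eb4 down a diminished fifth → A3 (6 semitones).
Down a major second from A3: G3 (2 semitones down).

G 3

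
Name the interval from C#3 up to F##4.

C to F spans four letter names (C-D-E-F), plus an octave, so the interval is some kind of eleventh.
The perfect eleventh is 17 semitones; here we have 18, one semitone wider: augmented.
(Equivalently, a compound augmented fourth: an augmented fourth plus an octave.)

augmented 11th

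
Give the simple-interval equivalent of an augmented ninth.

Subtracting seven from the interval number removes an octave: 9 − 7 = 2.
So an augmented ninth is an octave plus an augmented second. The quality is unchanged.

A2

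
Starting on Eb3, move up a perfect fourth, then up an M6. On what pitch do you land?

F4

Up a perfect fourth from Eb3: Ab3 (5 semitones up).
A major sixth up from Ab3 is F4.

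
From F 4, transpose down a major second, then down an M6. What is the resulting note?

Down a major second from F4: Eb4 (2 semitones down).
Down a major sixth from Eb4: Gb3 (9 semitones down).

G flat 3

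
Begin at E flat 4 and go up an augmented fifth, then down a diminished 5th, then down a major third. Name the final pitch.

C sharp 4

An augmented fifth up from Eb4 is B4.
Down a diminished fifth from B4: E#4 (6 semitones down).
Down a major third from E#4: C#4 (4 semitones down).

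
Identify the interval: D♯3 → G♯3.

D to G spans four letter names (D-E-F-G), so the interval is some kind of fourth.
The perfect fourth spans 5 semitones, and D#3 to G#3 is exactly 5 semitones — so this is a perfect fourth.

perfect 4th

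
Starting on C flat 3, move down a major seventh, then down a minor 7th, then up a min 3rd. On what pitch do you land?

G double-flat 1

Down a major seventh from Cb3: Dbb2 (11 semitones down).
Down a minor seventh from Dbb2: Ebb1 (10 semitones down).
Up a minor third from Ebb1: Gbb1 (3 semitones up).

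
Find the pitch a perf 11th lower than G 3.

The eleventh's letter: G down four letter names plus an octave → D.
A perfect eleventh is 17 semitones; 17 semitones down from G3 gives D2.

D 2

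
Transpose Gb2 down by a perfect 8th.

Gb1

An octave keeps the letter name G, an octave down from G.
Moving 12 semitones down from Gb2 (the size of a perfect octave) reaches Gb1.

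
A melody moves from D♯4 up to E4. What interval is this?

minor 2nd

D to E spans two letter names (D-E) — that makes it a second of some quality.
A major second would be 2 semitones, but D#4 to E4 is 1 — one semitone narrower, making it a minor second.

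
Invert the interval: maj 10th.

First reduce the compound major tenth to its simple form, a major third.
Interval numbers invert to sum to nine: 3 + 6 = 9, so a third inverts to a sixth.
And major becomes minor under inversion, so we get a minor sixth.

minor 6th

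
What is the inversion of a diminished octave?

augmented 1st

Interval numbers invert to sum to nine: 8 + 1 = 9, so an octave inverts to a unison.
Quality inverts too: diminished becomes augmented. That makes the inversion an augmented unison.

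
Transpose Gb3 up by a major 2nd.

The second takes the letter from G up to A.
A major second is 2 semitones; 2 semitones up from Gb3 gives Ab3.

Ab3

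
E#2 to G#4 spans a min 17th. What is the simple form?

Take out 2 octaves (14 from the number): 17 − 14 = 3.
That makes a minor seventeenth a compound minor third — 2 octaves plus a minor third.

m3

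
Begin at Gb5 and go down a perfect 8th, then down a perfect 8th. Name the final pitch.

Gb3

Down a perfect octave from Gb5: Gb4 (12 semitones down).
Gb4 down a perfect octave → Gb3 (12 semitones).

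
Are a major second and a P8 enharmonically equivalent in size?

No

A major second is 2 semitones but a perfect octave is 12 semitones — different sizes.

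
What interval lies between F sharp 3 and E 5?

m14

F to E spans seven letter names (F-G-A-B-C-D-E), plus an octave, so the interval is some kind of fourteenth.
A major fourteenth would be 23 semitones, but F#3 to E5 is 22 — one semitone narrower, making it a minor fourteenth.
(Equivalently, a compound minor seventh: a minor seventh plus an octave.)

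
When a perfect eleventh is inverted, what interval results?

perfect fifth

First reduce the compound perfect eleventh to its simple form, a perfect fourth.
The rule of nine gives the new number: 9 − 4 = 5, so a fourth becomes a fifth.
And perfect stays perfect under inversion, so we get a perfect fifth.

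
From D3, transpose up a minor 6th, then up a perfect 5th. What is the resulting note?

A minor sixth up from D3 is Bb3.
Bb3 up a perfect fifth → F4 (7 semitones).

F4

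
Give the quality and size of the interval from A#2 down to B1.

major seventh

Descending from A#2 to B1 is the same interval as ascending B1 to A#2.
B to A spans seven letter names (B-C-D-E-F-G-A), so the interval is some kind of seventh.
The major seventh spans 11 semitones, and B1 to A#2 is exactly 11 semitones — so this is a major seventh.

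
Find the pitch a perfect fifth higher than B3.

The fifth takes the letter from B up to F.
Moving 7 semitones up from B3 (the size of a perfect fifth) reaches F#4.

F#4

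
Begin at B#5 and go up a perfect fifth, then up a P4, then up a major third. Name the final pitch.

D##7

Up a perfect fifth from B#5: F##6 (7 semitones up).
F##6 up a perfect fourth → B#6 (5 semitones).
Up a major third from B#6: D##7 (4 semitones up).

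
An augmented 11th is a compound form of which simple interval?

augmented fourth

Each octave removed subtracts seven from the number: 11 − 7 = 4.
That makes an augmented eleventh a compound augmented fourth — an octave plus an augmented fourth.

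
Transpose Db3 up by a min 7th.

Counting seven letter names up from D lands on C.
A minor seventh is 10 semitones; 10 semitones up from Db3 gives Cb4.

Cb4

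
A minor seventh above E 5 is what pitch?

D 6

Seven letter names up from E: D.
A minor seventh spans 10 semitones, so from E5 the target pitch is D6.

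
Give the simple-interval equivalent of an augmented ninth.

Take out an octave (7 from the number): 9 − 7 = 2.
Quality carries through unchanged, so the simple form is an augmented second.

augmented second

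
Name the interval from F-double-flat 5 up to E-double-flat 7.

F to E spans seven letter names (F-G-A-B-C-D-E), plus an octave: a fourteenth.
Counting semitones, Fbb5→Ebb7 is 23, which is the major fourteenth.
(Equivalently, a compound major seventh: a major seventh plus an octave.)

major fourteenth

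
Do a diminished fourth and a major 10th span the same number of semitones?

No

4 semitones (diminished fourth) vs 16 semitones (major tenth): not equal.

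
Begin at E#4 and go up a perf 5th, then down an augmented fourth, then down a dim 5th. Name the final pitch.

B#3

Up a perfect fifth from E#4: B#4 (7 semitones up).
B#4 down an augmented fourth → F#4 (6 semitones).
F#4 down a diminished fifth → B#3 (6 semitones).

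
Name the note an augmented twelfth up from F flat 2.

The twelfth's letter: F up five letter names plus an octave → C.
Moving 20 semitones up from Fb2 (the size of an augmented twelfth) reaches C4.

C 4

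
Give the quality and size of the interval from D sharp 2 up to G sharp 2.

D to G spans four letter names (D-E-F-G) — that makes it a fourth of some quality.
D#2 to G#2 is 5 semitones, matching the perfect fourth exactly, so the quality is perfect.

perfect 4th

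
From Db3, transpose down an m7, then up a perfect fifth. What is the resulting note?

Down a minor seventh from Db3: Eb2 (10 semitones down).
Eb2 up a perfect fifth → Bb2 (7 semitones).

Bb2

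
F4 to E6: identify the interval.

F to E spans seven letter names (F-G-A-B-C-D-E), plus an octave, so the interval is some kind of fourteenth.
The major fourteenth spans 23 semitones, and F4 to E6 is exactly 23 semitones — so this is a major fourteenth.
(Equivalently, a compound major seventh: a major seventh plus an octave.)

major 14th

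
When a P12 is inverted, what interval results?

P4

First reduce the compound perfect twelfth to its simple form, a perfect fifth.
The rule of nine gives the new number: 9 − 5 = 4, so a fifth becomes a fourth.
And perfect stays perfect under inversion, so we get a perfect fourth.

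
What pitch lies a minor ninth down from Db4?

C3

Counting two letter names plus an octave down from D lands on C.
Moving 13 semitones down from Db4 (the size of a minor ninth) reaches C3.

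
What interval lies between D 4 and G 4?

D to G spans four letter names (D-E-F-G) — that makes it a fourth of some quality.
The perfect fourth spans 5 semitones, and D4 to G4 is exactly 5 semitones — so this is a perfect fourth.

perfect fourth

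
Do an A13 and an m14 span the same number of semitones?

Yes

An augmented thirteenth = 22 semitones = a minor fourteenth; enharmonically equal.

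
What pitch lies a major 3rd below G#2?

E2

Three letter names down from G: E.
A major third is 4 semitones; 4 semitones down from G#2 gives E2.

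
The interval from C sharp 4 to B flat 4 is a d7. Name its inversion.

A2

The rule of nine gives the new number: 9 − 7 = 2, so a seventh becomes a second.
The quality also flips — diminished becomes augmented — giving an augmented second.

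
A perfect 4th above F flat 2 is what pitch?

B double-flat 2

The fourth takes the letter from F up to B.
A perfect fourth spans 5 semitones, so from Fb2 the target pitch is Bbb2.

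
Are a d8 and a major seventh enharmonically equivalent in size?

Yes

Both span 11 semitones: a diminished octave and a major seventh are the same chromatic distance.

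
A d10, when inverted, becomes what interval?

A6

First reduce the compound diminished tenth to its simple form, a diminished third.
The rule of nine gives the new number: 9 − 3 = 6, so a third becomes a sixth.
Quality inverts too: diminished becomes augmented. That makes the inversion an augmented sixth.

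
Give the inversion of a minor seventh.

The rule of nine gives the new number: 9 − 7 = 2, so a seventh becomes a second.
And minor becomes major under inversion, so we get a major second.

major second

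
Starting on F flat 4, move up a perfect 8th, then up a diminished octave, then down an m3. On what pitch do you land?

Up a perfect octave from Fb4: Fb5 (12 semitones up).
A diminished octave up from Fb5 is Fbb6.
Down a minor third from Fbb6: Dbb6 (3 semitones down).

D double-flat 6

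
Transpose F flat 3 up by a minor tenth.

Three letters up from F (plus an octave) reaches A.
Moving 15 semitones up from Fb3 (the size of a minor tenth) reaches Abb4.

A double-flat 4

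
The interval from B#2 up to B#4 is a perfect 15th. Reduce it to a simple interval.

perfect octave

Take out an octave (7 from the number): 15 − 7 = 8.
So a perfect fifteenth is an octave plus a perfect octave. The quality is unchanged.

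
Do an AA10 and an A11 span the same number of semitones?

A doubly augmented tenth spans 18 semitones, and an augmented eleventh also spans 18 semitones — they're enharmonic.

Yes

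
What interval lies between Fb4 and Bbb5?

perfect eleventh

F to B spans four letter names (F-G-A-B), plus an octave — that makes it an eleventh of some quality.
The perfect eleventh spans 17 semitones, and Fb4 to Bbb5 is exactly 17 semitones — so this is a perfect eleventh.
(Equivalently, a compound perfect fourth: a perfect fourth plus an octave.)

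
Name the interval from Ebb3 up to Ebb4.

perfect octave

E to E is the same letter name, plus an octave: an octave.
Ebb3 to Ebb4 is 12 semitones, matching the perfect octave exactly, so the quality is perfect.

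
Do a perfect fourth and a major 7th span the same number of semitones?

A perfect fourth is 5 semitones but a major seventh is 11 semitones — different sizes.

No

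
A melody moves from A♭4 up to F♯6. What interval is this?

A to F spans six letter names (A-B-C-D-E-F), plus an octave, so the interval is some kind of thirteenth.
The major thirteenth is 21 semitones; here we have 22, one semitone wider: augmented.
(Equivalently, a compound augmented sixth: an augmented sixth plus an octave.)

augmented thirteenth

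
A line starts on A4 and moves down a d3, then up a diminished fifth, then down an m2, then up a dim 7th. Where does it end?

Down a diminished third from A4: F##4 (2 semitones down).
Up a diminished fifth from F##4: C#5 (6 semitones up).
A minor second down from C#5 is B#4.
B#4 up a diminished seventh → A5 (9 semitones).

A5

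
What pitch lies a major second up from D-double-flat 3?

Counting two letter names up from D lands on E.
A major second spans 2 semitones, so from Dbb3 the target pitch is Ebb3.

E-double-flat 3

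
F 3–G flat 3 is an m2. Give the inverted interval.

major 7th

Inverted interval numbers add to nine, so a second pairs with a seventh (2 + 7 = 9).
The quality also flips — minor becomes major — giving a major seventh.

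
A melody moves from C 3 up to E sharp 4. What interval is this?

C to E spans three letter names (C-D-E), plus an octave — that makes it a tenth of some quality.
C3 to E#4 spans 17 semitones — one semitone wider than the major tenth (16) — giving an augmented tenth.
(Equivalently, a compound augmented third: an augmented third plus an octave.)

augmented tenth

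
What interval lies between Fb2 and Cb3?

F to C spans five letter names (F-G-A-B-C): a fifth.
The perfect fifth spans 7 semitones, and Fb2 to Cb3 is exactly 7 semitones — so this is a perfect fifth.

P5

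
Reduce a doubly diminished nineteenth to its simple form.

Subtracting seven from the interval number removes an octave: 19 − 14 = 5.
Quality carries through unchanged, so the simple form is a doubly diminished fifth.

doubly diminished fifth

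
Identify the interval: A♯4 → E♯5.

P5

A to E spans five letter names (A-B-C-D-E): a fifth.
The perfect fifth spans 7 semitones, and A#4 to E#5 is exactly 7 semitones — so this is a perfect fifth.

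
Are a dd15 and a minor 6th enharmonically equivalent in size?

A doubly diminished fifteenth is 22 semitones but a minor sixth is 8 semitones — different sizes.

No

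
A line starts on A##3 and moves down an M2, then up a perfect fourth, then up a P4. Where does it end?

F##4

A major second down from A##3 is G##3.
G##3 up a perfect fourth → C##4 (5 semitones).
C##4 up a perfect fourth → F##4 (5 semitones).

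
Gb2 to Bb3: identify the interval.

G to B spans three letter names (G-A-B), plus an octave: a tenth.
Counting semitones, Gb2→Bb3 is 16, which is the major tenth.
(Equivalently, a compound major third: a major third plus an octave.)

M10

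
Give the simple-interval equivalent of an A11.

Each octave removed subtracts seven from the number: 11 − 7 = 4.
So an augmented eleventh is an octave plus an augmented fourth. The quality is unchanged.

A4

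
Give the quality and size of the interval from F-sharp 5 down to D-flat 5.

Descending from F#5 to Db5 is the same interval as ascending Db5 to F#5.
D to F spans three letter names (D-E-F): a third.
The major third is 4 semitones; here we have 5, one semitone wider: augmented.

augmented third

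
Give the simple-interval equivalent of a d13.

Take out an octave (7 from the number): 13 − 7 = 6.
Quality carries through unchanged, so the simple form is a diminished sixth.

diminished sixth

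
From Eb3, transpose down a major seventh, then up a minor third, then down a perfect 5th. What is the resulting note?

Dbb2

Eb3 down a major seventh → Fb2 (11 semitones).
A minor third up from Fb2 is Abb2.
Abb2 down a perfect fifth → Dbb2 (7 semitones).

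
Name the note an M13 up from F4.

D6

Counting six letter names plus an octave up from F lands on D.
Moving 21 semitones up from F4 (the size of a major thirteenth) reaches D6.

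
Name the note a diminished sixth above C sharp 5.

The sixth takes the letter from C up to A.
Moving 7 semitones up from C#5 (the size of a diminished sixth) reaches Ab5.

A flat 5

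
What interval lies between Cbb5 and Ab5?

C to A spans six letter names (C-D-E-F-G-A) — that makes it a sixth of some quality.
The major sixth is 9 semitones; here we have 10, one semitone wider: augmented.

augmented 6th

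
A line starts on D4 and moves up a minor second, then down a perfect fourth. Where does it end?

A minor second up from D4 is Eb4.
Down a perfect fourth from Eb4: Bb3 (5 semitones down).

Bb3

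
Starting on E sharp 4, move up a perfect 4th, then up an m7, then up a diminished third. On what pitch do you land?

B flat 5

E#4 up a perfect fourth → A#4 (5 semitones).
Up a minor seventh from A#4: G#5 (10 semitones up).
A diminished third up from G#5 is Bb5.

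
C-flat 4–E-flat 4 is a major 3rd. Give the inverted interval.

Interval numbers invert to sum to nine: 3 + 6 = 9, so a third inverts to a sixth.
Quality inverts too: major becomes minor. That makes the inversion a minor sixth.

minor sixth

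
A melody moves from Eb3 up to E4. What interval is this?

augmented 8th

E to E is the same letter name, plus an octave: an octave.
The perfect octave is 12 semitones; here we have 13, one semitone wider: augmented.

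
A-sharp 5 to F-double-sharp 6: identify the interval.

A to F spans six letter names (A-B-C-D-E-F) — that makes it a sixth of some quality.
A#5 to F##6 is 9 semitones, matching the major sixth exactly, so the quality is major.

M6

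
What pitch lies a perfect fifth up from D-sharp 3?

Five letter names up from D: A.
A perfect fifth spans 7 semitones, so from D#3 the target pitch is A#3.

A-sharp 3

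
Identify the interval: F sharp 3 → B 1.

perfect twelfth

Descending from F#3 to B1 is the same interval as ascending B1 to F#3.
B to F spans five letter names (B-C-D-E-F), plus an octave — that makes it a twelfth of some quality.
The perfect twelfth spans 19 semitones, and B1 to F#3 is exactly 19 semitones — so this is a perfect twelfth.
(Equivalently, a compound perfect fifth: a perfect fifth plus an octave.)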